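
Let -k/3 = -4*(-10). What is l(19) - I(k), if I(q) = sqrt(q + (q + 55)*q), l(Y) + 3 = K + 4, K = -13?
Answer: -12 - 16*sqrt(30) ≈ -99.636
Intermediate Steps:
k = -120 (k = -(-12)*(-10) = -3*40 = -120)
l(Y) = -12 (l(Y) = -3 + (-13 + 4) = -3 - 9 = -12)
I(q) = sqrt(q + q*(55 + q)) (I(q) = sqrt(q + (55 + q)*q) = sqrt(q + q*(55 + q)))
l(19) - I(k) = -12 - sqrt(-120*(56 - 120)) = -12 - sqrt(-120*(-64)) = -12 - sqrt(7680) = -12 - 16*sqrt(30)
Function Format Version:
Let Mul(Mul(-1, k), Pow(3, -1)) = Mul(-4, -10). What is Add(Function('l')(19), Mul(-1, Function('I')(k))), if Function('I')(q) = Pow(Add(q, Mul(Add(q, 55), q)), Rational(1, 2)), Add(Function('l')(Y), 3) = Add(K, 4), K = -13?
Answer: Add(-12, Mul(-16, Pow(30, Rational(1, 2)))) ≈ -99.636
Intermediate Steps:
k = -120 (k = Mul(-3, Mul(-4, -10)) = Mul(-3, 40) = -120)
Function('l')(Y) = -12 (Function('l')(Y) = Add(-3, Add(-13, 4)) = Add(-3, -9) = -12)
Function('I')(q) = Pow(Add(q, Mul(q, Add(55, q))), Rational(1, 2)) (Function('I')(q) = Pow(Add(q, Mul(Add(55, q), q)), Rational(1, 2)) = Pow(Add(q, Mul(q, Add(55, q))), Rational(1, 2)))
Add(Function('l')(19), Mul(-1, Function('I')(k))) = Add(-12, Mul(-1, Pow(Mul(-120, Add(56, -120)), Rational(1, 2)))) = Add(-12, Mul(-1, Pow(Mul(-120, -64), Rational(1, 2)))) = Add(-12, Mul(-1, Pow(7680, Rational(1, 2)))) = Add(-12, Mul(-1, Mul(16, Pow(30, Rational(1, 2))))) = Add(-12, Mul(-16, Pow(30, Rational(1, 2))))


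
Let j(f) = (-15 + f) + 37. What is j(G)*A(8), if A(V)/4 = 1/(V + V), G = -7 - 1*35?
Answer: -5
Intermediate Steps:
G = -42 (G = -7 - 35 = -42)
j(f) = 22 + f
A(V) = 2/V (A(V) = 4/(V + V) = 4/((2*V)) = 4*(1/(2*V)) = 2/V)
j(G)*A(8) = (22 - 42)*(2/8) = -40/8 = -20*¼ = -5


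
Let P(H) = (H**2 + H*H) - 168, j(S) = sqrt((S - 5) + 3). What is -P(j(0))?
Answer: 172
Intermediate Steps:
j(S) = sqrt(-2 + S) (j(S) = sqrt((-5 + S) + 3) = sqrt(-2 + S))
P(H) = -168 + 2*H**2 (P(H) = (H**2 + H**2) - 168 = 2*H**2 - 168 = -168 + 2*H**2)
-P(j(0)) = -(-168 + 2*(sqrt(-2 + 0))**2) = -(-168 + 2*(sqrt(-2))**2) = -(-168 + 2*(I*sqrt(2))**2) = -(-168 + 2*(-2)) = -(-168 - 4) = -1*(-172) = 172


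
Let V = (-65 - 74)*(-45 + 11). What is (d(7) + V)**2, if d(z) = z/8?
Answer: 1429974225/64 ≈ 2.2343e+7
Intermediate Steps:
d(z) = z/8 (d(z) = z*(1/8) = z/8)
V = 4726 (V = -139*(-34) = 4726)
(d(7) + V)**2 = ((1/8)*7 + 4726)**2 = (7/8 + 4726)**2 = (37815/8)**2 = 1429974225/64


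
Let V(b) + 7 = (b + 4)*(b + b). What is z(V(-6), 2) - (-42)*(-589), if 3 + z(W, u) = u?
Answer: -24739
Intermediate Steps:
V(b) = -7 + 2*b*(4 + b) (V(b) = -7 + (b + 4)*(b + b) = -7 + (4 + b)*(2*b) = -7 + 2*b*(4 + b))
z(W, u) = -3 + u
z(V(-6), 2) - (-42)*(-589) = (-3 + 2) - (-42)*(-589) = -1 - 1*24738 = -1 - 24738 = -24739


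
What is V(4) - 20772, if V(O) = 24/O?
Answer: -20766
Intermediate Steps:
V(4) - 20772 = 24/4 - 20772 = 24*(¼) - 20772 = 6 - 20772 = -20766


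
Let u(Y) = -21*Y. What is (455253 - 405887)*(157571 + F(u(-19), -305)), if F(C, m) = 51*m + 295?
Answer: 7025324826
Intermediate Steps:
F(C, m) = 295 + 51*m
(455253 - 405887)*(157571 + F(u(-19), -305)) = (455253 - 405887)*(157571 + (295 + 51*(-305))) = 49366*(157571 + (295 - 15555)) = 49366*(157571 - 15260) = 49366*142311 = 7025324826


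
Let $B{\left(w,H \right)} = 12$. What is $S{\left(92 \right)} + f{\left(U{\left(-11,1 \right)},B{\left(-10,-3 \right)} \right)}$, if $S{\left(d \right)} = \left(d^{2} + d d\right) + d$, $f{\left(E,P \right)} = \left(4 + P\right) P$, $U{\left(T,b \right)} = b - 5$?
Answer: $17212$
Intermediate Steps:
$U{\left(T,b \right)} = -5 + b$
$f{\left(E,P \right)} = P \left(4 + P\right)$
$S{\left(d \right)} = d + 2 d^{2}$ ($S{\left(d \right)} = \left(d^{2} + d^{2}\right) + d = 2 d^{2} + d = d + 2 d^{2}$)
$S{\left(92 \right)} + f{\left(U{\left(-11,1 \right)},B{\left(-10,-3 \right)} \right)} = 92 \left(1 + 2 \cdot 92\right) + 12 \left(4 + 12\right) = 92 \left(1 + 184\right) + 12 \cdot 16 = 92 \cdot 185 + 192 = 17020 + 192 = 17212$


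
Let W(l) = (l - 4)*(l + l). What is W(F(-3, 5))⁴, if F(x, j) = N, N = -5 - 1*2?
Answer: 562448656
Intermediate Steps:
N = -7 (N = -5 - 2 = -7)
F(x, j) = -7
W(l) = 2*l*(-4 + l) (W(l) = (-4 + l)*(2*l) = 2*l*(-4 + l))
W(F(-3, 5))⁴ = (2*(-7)*(-4 - 7))⁴ = (2*(-7)*(-11))⁴ = 154⁴ = 562448656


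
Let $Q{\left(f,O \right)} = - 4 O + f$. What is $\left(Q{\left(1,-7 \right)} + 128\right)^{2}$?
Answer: $24649$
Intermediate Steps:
$Q{\left(f,O \right)} = f - 4 O$
$\left(Q{\left(1,-7 \right)} + 128\right)^{2} = \left(\left(1 - -28\right) + 128\right)^{2} = \left(\left(1 + 28\right) + 128\right)^{2} = \left(29 + 128\right)^{2} = 157^{2} = 24649$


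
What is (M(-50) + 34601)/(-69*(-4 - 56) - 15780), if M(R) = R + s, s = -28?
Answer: -34523/11640 ≈ -2.9659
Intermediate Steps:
M(R) = -28 + R (M(R) = R - 28 = -28 + R)
(M(-50) + 34601)/(-69*(-4 - 56) - 15780) = ((-28 - 50) + 34601)/(-69*(-4 - 56) - 15780) = (-78 + 34601)/(-69*(-60) - 15780) = 34523/(4140 - 15780) = 34523/(-11640) = 34523*(-1/11640) = -34523/11640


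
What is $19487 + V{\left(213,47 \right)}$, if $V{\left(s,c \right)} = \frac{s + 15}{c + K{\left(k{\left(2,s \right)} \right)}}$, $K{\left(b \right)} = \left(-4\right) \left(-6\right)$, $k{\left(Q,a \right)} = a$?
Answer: $\frac{1383805}{71} \approx 19490.0$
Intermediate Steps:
$K{\left(b \right)} = 24$
$V{\left(s,c \right)} = \frac{15 + s}{24 + c}$ ($V{\left(s,c \right)} = \frac{s + 15}{c + 24} = \frac{15 + s}{24 + c}$)
$19487 + V{\left(213,47 \right)} = 19487 + \frac{15 + 213}{24 + 47} = 19487 + \frac{1}{71} \cdot 228 = 19487 + \frac{228}{71} = \frac{1383805}{71}$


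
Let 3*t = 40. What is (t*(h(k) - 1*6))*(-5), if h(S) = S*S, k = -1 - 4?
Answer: -3800/3 ≈ -1266.7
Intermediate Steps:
k = -5
h(S) = S²
t = 40/3 (t = (⅓)*40 = 40/3 ≈ 13.333)
(t*(h(k) - 1*6))*(-5) = (40*((-5)² - 1*6)/3)*(-5) = (40*(25 - 6)/3)*(-5) = ((40/3)*19)*(-5) = (760/3)*(-5) = -3800/3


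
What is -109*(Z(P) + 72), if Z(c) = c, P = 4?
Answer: -8284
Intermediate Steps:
-109*(Z(P) + 72) = -109*(4 + 72) = -109*76 = -8284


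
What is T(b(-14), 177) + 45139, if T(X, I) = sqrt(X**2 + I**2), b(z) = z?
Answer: 45139 + 5*sqrt(1261) ≈ 45317.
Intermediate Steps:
T(X, I) = sqrt(I**2 + X**2)
T(b(-14), 177) + 45139 = sqrt(177**2 + (-14)**2) + 45139 = sqrt(31329 + 196) + 45139 = sqrt(31525) + 45139 = 5*sqrt(1261) + 45139 = 45139 + 5*sqrt(1261)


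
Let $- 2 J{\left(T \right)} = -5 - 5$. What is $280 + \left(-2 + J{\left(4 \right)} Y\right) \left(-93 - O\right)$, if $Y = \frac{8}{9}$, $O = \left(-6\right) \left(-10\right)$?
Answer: $-94$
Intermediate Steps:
$O = 60$
$Y = \frac{8}{9}$ ($Y = 8 \cdot \frac{1}{9} = \frac{8}{9} \approx 0.88889$)
$J{\left(T \right)} = 5$ ($J{\left(T \right)} = - \frac{-5 - 5}{2} = \left(- \frac{1}{2}\right) \left(-10\right) = 5$)
$280 + \left(-2 + J{\left(4 \right)} Y\right) \left(-93 - O\right) = 280 + \left(-2 + 5 \cdot \frac{8}{9}\right) \left(-93 - 60\right) = 280 + \left(-2 + \frac{40}{9}\right) \left(-93 - 60\right) = 280 + \frac{22}{9} \left(-153\right) = 280 - 374 = -94$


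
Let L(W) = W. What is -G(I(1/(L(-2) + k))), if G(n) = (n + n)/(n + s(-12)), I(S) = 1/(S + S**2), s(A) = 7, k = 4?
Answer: -8/25 ≈ -0.32000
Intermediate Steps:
G(n) = 2*n/(7 + n) (G(n) = (n + n)/(n + 7) = (2*n)/(7 + n) = 2*n/(7 + n))
-G(I(1/(L(-2) + k))) = -2*1/((1/(-2 + 4))*(1 + 1/(-2 + 4)))/(7 + 1/((1/(-2 + 4))*(1 + 1/(-2 + 4)))) = -2*1/((1/2)*(1 + 1/2))/(7 + 1/((1/2)*(1 + 1/2))) = -2*2/(3/2)/(7 + 2/(3/2)) = -2*2*(2/3)/(7 + 2*(2/3)) = -2*4/(3*(7 + 4/3)) = -2*4/(3*25/3) = -2*4*3/(3*25) = -1*8/25 = -8/25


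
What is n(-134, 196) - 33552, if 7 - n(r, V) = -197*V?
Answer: 5067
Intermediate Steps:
n(r, V) = 7 + 197*V (n(r, V) = 7 - (-197)*V = 7 + 197*V)
n(-134, 196) - 33552 = (7 + 197*196) - 33552 = (7 + 38612) - 33552 = 38619 - 33552 = 5067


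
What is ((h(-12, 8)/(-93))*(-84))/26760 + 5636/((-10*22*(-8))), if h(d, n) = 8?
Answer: 5844743/1825032 ≈ 3.2025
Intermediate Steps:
((h(-12, 8)/(-93))*(-84))/26760 + 5636/((-10*22*(-8))) = ((8/(-93))*(-84))/26760 + 5636/((-10*22*(-8))) = ((8*(-1/93))*(-84))*(1/26760) + 5636/((-220*(-8))) = -8/93*(-84)*(1/26760) + 5636/1760 = (224/31)*(1/26760) + 5636*(1/1760) = 28/103695 + 1409/440 = 5844743/1825032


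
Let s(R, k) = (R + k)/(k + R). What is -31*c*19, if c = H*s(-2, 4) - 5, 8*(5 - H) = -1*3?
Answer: -1767/8 ≈ -220.88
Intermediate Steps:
H = 43/8 (H = 5 - (-1)*3/8 = 5 - 1/8*(-3) = 5 + 3/8 = 43/8 ≈ 5.3750)
s(R, k) = 1 (s(R, k) = (R + k)/(R + k) = 1)
c = 3/8 (c = (43/8)*1 - 5 = 43/8 - 5 = 3/8 ≈ 0.37500)
-31*c*19 = -31*3/8*19 = -93/8*19 = -1767/8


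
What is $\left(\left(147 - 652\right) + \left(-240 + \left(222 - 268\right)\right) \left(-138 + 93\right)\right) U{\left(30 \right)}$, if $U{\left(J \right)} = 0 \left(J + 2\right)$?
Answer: $0$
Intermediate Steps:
$U{\left(J \right)} = 0$ ($U{\left(J \right)} = 0 \left(2 + J\right) = 0$)
$\left(\left(147 - 652\right) + \left(-240 + \left(222 - 268\right)\right) \left(-138 + 93\right)\right) U{\left(30 \right)} = \left(\left(147 - 652\right) + \left(-240 + \left(222 - 268\right)\right) \left(-138 + 93\right)\right) 0 = \left(\left(147 - 652\right) + \left(-240 + \left(222 - 268\right)\right) \left(-45\right)\right) 0 = \left(-505 + \left(-240 - 46\right) \left(-45\right)\right) 0 = \left(-505 - -12870\right) 0 = \left(-505 + 12870\right) 0 = 12365 \cdot 0 = 0$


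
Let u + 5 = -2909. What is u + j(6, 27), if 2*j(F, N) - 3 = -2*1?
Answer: -5827/2 ≈ -2913.5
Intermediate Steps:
j(F, N) = 1/2 (j(F, N) = 3/2 + (-2*1)/2 = 3/2 + (1/2)*(-2) = 3/2 - 1 = 1/2)
u = -2914 (u = -5 - 2909 = -2914)
u + j(6, 27) = -2914 + 1/2 = -5827/2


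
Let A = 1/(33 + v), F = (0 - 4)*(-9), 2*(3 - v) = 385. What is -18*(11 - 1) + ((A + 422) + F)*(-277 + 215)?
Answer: -8944164/313 ≈ -28576.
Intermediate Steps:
v = -379/2 (v = 3 - ½*385 = 3 - 385/2 = -379/2 ≈ -189.50)
F = 36 (F = -4*(-9) = 36)
A = -2/313 (A = 1/(33 - 379/2) = 1/(-313/2) = -2/313 ≈ -0.0063898)
-18*(11 - 1) + ((A + 422) + F)*(-277 + 215) = -18*(11 - 1) + ((-2/313 + 422) + 36)*(-277 + 215) = -18*10 + (132084/313 + 36)*(-62) = -180 + (143352/313)*(-62) = -180 - 8887824/313 = -8944164/313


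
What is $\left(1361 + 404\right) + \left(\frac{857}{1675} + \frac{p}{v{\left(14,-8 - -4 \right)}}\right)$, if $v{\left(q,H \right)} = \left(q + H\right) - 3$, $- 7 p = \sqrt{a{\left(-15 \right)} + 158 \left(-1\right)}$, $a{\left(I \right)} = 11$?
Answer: $\frac{2957232}{1675} - \frac{i \sqrt{3}}{7} \approx 1765.5 - 0.24744 i$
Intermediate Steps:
$p = - i \sqrt{3}$ ($p = - \frac{\sqrt{11 + 158 \left(-1\right)}}{7} = - \frac{\sqrt{11 - 158}}{7} = - \frac{\sqrt{-147}}{7} = - \frac{7 i \sqrt{3}}{7} = - i \sqrt{3} \approx - 1.732 i$)
$v{\left(q,H \right)} = -3 + H + q$ ($v{\left(q,H \right)} = \left(H + q\right) - 3 = -3 + H + q$)
$\left(1361 + 404\right) + \left(\frac{857}{1675} + \frac{p}{v{\left(14,-8 - -4 \right)}}\right) = \left(1361 + 404\right) + \left(\frac{857}{1675} + \frac{\left(-1\right) i \sqrt{3}}{-3 - 4 + 14}\right) = 1765 + \left(857 \cdot \frac{1}{1675} + \frac{\left(-1\right) i \sqrt{3}}{-3 + \left(-8 + 4\right) + 14}\right) = 1765 + \left(\frac{857}{1675} + \frac{\left(-1\right) i \sqrt{3}}{-3 - 4 + 14}\right) = 1765 + \left(\frac{857}{1675} + \frac{\left(-1\right) i \sqrt{3}}{7}\right) = 1765 + \left(\frac{857}{1675} + - i \sqrt{3} \cdot \frac{1}{7}\right) = 1765 + \left(\frac{857}{1675} - \frac{i \sqrt{3}}{7}\right) = \frac{2957232}{1675} - \frac{i \sqrt{3}}{7}$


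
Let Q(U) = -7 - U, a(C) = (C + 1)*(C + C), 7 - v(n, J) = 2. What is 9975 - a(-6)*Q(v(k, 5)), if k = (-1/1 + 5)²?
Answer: 10695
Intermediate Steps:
k = 16 (k = (-1*1 + 5)² = (-1 + 5)² = 4² = 16)
v(n, J) = 5 (v(n, J) = 7 - 1*2 = 7 - 2 = 5)
a(C) = 2*C*(1 + C) (a(C) = (1 + C)*(2*C) = 2*C*(1 + C))
9975 - a(-6)*Q(v(k, 5)) = 9975 - 2*(-6)*(1 - 6)*(-7 - 1*5) = 9975 - 2*(-6)*(-5)*(-7 - 5) = 9975 - 60*(-12) = 9975 - 1*(-720) = 9975 + 720 = 10695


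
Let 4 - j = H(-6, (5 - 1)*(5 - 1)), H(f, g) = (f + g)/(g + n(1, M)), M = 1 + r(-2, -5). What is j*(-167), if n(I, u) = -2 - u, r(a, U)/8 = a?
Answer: -17702/29 ≈ -610.41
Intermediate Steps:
r(a, U) = 8*a
M = -15 (M = 1 + 8*(-2) = 1 - 16 = -15)
H(f, g) = (f + g)/(13 + g) (H(f, g) = (f + g)/(g + (-2 - 1*(-15))) = (f + g)/(g + (-2 + 15)) = (f + g)/(g + 13) = (f + g)/(13 + g))
j = 106/29 (j = 4 - (-6 + (5 - 1)*(5 - 1))/(13 + (5 - 1)*(5 - 1)) = 4 - (-6 + 4*4)/(13 + 4*4) = 4 - (-6 + 16)/(13 + 16) = 4 - 10/29 = 106/29 ≈ 3.6552)
j*(-167) = (106/29)*(-167) = -17702/29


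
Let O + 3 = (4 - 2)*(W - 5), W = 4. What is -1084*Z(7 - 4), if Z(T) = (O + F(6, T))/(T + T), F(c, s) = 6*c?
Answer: -16802/3 ≈ -5600.7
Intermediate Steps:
O = -5 (O = -3 + (4 - 2)*(4 - 5) = -3 + 2*(-1) = -3 - 2 = -5)
Z(T) = 31/(2*T) (Z(T) = (-5 + 6*6)/(T + T) = (-5 + 36)/((2*T)) = 31*(1/(2*T)) = 31/(2*T))
-1084*Z(7 - 4) = -16802/(7 - 4) = -16802/3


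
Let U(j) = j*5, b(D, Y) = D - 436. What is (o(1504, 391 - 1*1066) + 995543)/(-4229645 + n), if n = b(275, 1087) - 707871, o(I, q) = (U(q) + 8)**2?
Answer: -12332232/4937677 ≈ -2.4976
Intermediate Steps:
b(D, Y) = -436 + D
U(j) = 5*j
o(I, q) = (8 + 5*q)**2 (o(I, q) = (5*q + 8)**2 = (8 + 5*q)**2)
n = -708032 (n = (-436 + 275) - 707871 = -161 - 707871 = -708032)
(o(1504, 391 - 1*1066) + 995543)/(-4229645 + n) = ((8 + 5*(391 - 1*1066))**2 + 995543)/(-4229645 - 708032) = ((8 + 5*(391 - 1066))**2 + 995543)/(-4937677) = ((8 + 5*(-675))**2 + 995543)*(-1/4937677) = ((8 - 3375)**2 + 995543)*(-1/4937677) = ((-3367)**2 + 995543)*(-1/4937677) = (11336689 + 995543)*(-1/4937677) = 12332232*(-1/4937677) = -12332232/4937677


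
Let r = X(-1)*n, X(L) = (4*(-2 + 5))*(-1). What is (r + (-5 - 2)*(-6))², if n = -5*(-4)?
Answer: 39204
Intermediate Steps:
n = 20
X(L) = -12 (X(L) = (4*3)*(-1) = 12*(-1) = -12)
r = -240 (r = -12*20 = -240)
(r + (-5 - 2)*(-6))² = (-240 + (-5 - 2)*(-6))² = (-240 - 7*(-6))² = (-240 + 42)² = (-198)² = 39204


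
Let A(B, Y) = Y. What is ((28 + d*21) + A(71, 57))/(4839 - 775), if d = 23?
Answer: 71/508 ≈ 0.13976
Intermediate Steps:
((28 + d*21) + A(71, 57))/(4839 - 775) = ((28 + 23*21) + 57)/(4839 - 775) = ((28 + 483) + 57)/4064 = (511 + 57)*(1/4064) = 568*(1/4064) = 71/508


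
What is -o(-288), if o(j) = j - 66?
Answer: 354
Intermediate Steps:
o(j) = -66 + j
-o(-288) = -(-66 - 288) = -1*(-354) = 354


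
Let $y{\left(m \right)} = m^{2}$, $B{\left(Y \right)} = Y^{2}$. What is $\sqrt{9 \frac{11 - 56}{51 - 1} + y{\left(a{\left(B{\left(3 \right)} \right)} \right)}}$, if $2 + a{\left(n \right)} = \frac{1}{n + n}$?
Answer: $\frac{i \sqrt{34985}}{90} \approx 2.0783 i$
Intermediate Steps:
$a{\left(n \right)} = -2 + \frac{1}{2 n}$ ($a{\left(n \right)} = -2 + \frac{1}{n + n} = -2 + \frac{1}{2 n}$)
$\sqrt{9 \frac{11 - 56}{51 - 1} + y{\left(a{\left(B{\left(3 \right)} \right)} \right)}} = \sqrt{9 \frac{11 - 56}{51 - 1} + \left(-2 + \frac{1}{2 \cdot 3^{2}}\right)^{2}} = \sqrt{9 \left(- \frac{45}{50}\right) + \left(-2 + \frac{1}{2 \cdot 9}\right)^{2}} = \sqrt{9 \left(\left(-45\right) \frac{1}{50}\right) + \left(-2 + \frac{1}{2} \cdot \frac{1}{9}\right)^{2}} = \sqrt{9 \left(- \frac{9}{10}\right) + \left(-2 + \frac{1}{18}\right)^{2}} = \sqrt{- \frac{81}{10} + \left(- \frac{35}{18}\right)^{2}} = \sqrt{- \frac{81}{10} + \frac{1225}{324}} = \sqrt{- \frac{6997}{1620}} = \frac{i \sqrt{34985}}{90}$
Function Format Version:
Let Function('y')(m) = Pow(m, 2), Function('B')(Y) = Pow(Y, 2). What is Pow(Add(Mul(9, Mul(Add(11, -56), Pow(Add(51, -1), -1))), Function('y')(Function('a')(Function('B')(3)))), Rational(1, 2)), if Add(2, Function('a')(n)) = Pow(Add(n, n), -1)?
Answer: Mul(Rational(1, 90), I, Pow(34985, Rational(1, 2))) ≈ Mul(2.0783, I)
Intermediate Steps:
Function('a')(n) = Add(-2, Mul(Rational(1, 2), Pow(n, -1))) (Function('a')(n) = Add(-2, Pow(Add(n, n), -1)) = Add(-2, Pow(Mul(2, n), -1)) = Add(-2, Mul(Rational(1, 2), Pow(n, -1))))
Pow(Add(Mul(9, Mul(Add(11, -56), Pow(Add(51, -1), -1))), Function('y')(Function('a')(Function('B')(3)))), Rational(1, 2)) = Pow(Add(Mul(9, Mul(Add(11, -56), Pow(Add(51, -1), -1))), Pow(Add(-2, Mul(Rational(1, 2), Pow(Pow(3, 2), -1))), 2)), Rational(1, 2)) = Pow(Add(Mul(9, Mul(-45, Pow(50, -1))), Pow(Add(-2, Mul(Rational(1, 2), Pow(9, -1))), 2)), Rational(1, 2)) = Pow(Add(Mul(9, Mul(-45, Rational(1, 50))), Pow(Add(-2, Mul(Rational(1, 2), Rational(1, 9))), 2)), Rational(1, 2)) = Pow(Add(Mul(9, Rational(-9, 10)), Pow(Add(-2, Rational(1, 18)), 2)), Rational(1, 2)) = Pow(Add(Rational(-81, 10), Pow(Rational(-35, 18), 2)), Rational(1, 2)) = Pow(Add(Rational(-81, 10), Rational(1225, 324)), Rational(1, 2)) = Pow(Rational(-6997, 1620), Rational(1, 2)) = Mul(Rational(1, 90), I, Pow(34985, Rational(1, 2)))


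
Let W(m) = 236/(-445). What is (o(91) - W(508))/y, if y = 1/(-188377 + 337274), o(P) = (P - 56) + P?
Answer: 94199938/5 ≈ 1.8840e+7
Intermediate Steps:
W(m) = -236/445 (W(m) = 236*(-1/445) = -236/445)
o(P) = -56 + 2*P (o(P) = (-56 + P) + P = -56 + 2*P)
y = 1/148897 ≈ 6.7161e-6
(o(91) - W(508))/y = ((-56 + 2*91) - 1*(-236/445))/(1/148897) = ((-56 + 182) + 236/445)*148897 = (126 + 236/445)*148897 = (56306/445)*148897 = 94199938/5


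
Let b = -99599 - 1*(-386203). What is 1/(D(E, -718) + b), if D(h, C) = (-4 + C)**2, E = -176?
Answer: 1/807888 ≈ 1.2378e-6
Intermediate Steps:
b = 286604 (b = -99599 + 386203 = 286604)
1/(D(E, -718) + b) = 1/((-4 - 718)**2 + 286604) = 1/((-722)**2 + 286604) = 1/(521284 + 286604) = 1/807888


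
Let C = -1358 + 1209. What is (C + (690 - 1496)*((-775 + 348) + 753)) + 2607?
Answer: -260298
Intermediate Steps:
C = -149
(C + (690 - 1496)*((-775 + 348) + 753)) + 2607 = (-149 + (690 - 1496)*((-775 + 348) + 753)) + 2607 = (-149 - 806*(-427 + 753)) + 2607 = (-149 - 806*326) + 2607 = (-149 - 262756) + 2607 = -262905 + 2607 = -260298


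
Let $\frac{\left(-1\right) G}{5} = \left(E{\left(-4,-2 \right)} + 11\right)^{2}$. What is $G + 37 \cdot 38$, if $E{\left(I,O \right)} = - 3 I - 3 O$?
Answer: $-2799$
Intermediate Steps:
$G = -4205$ ($G = - 5 \left(\left(\left(-3\right) \left(-4\right) - -6\right) + 11\right)^{2} = - 5 \left(\left(12 + 6\right) + 11\right)^{2} = - 5 \left(18 + 11\right)^{2} = - 5 \cdot 29^{2} = \left(-5\right) 841 = -4205$)
$G + 37 \cdot 38 = -4205 + 37 \cdot 38 = -4205 + 1406 = -2799$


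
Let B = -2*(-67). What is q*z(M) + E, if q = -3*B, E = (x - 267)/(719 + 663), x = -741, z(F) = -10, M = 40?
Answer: 2777316/691 ≈ 4019.3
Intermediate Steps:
E = -504/691 (E = (-741 - 267)/(719 + 663) = -1008/1382 = -1008*1/1382 = -504/691 ≈ -0.72938)
B = 134
q = -402 (q = -3*134 = -402)
q*z(M) + E = -402*(-10) - 504/691 = 4020 - 504/691 = 2777316/691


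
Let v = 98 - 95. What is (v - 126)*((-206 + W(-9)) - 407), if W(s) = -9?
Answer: 76506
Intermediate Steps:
v = 3
(v - 126)*((-206 + W(-9)) - 407) = (3 - 126)*((-206 - 9) - 407) = -123*(-215 - 407) = -123*(-622) = 76506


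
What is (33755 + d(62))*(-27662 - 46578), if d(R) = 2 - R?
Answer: -2501516800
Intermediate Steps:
(33755 + d(62))*(-27662 - 46578) = (33755 + (2 - 1*62))*(-27662 - 46578) = (33755 + (2 - 62))*(-74240) = (33755 - 60)*(-74240) = 33695*(-74240) = -2501516800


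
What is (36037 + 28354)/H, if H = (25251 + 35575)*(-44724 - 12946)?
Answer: -64391/3507835420 ≈ -1.8356e-5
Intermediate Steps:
H = -3507835420 (H = 60826*(-57670) = -3507835420)
(36037 + 28354)/H = (36037 + 28354)/(-3507835420) = 64391*(-1/3507835420) = -64391/3507835420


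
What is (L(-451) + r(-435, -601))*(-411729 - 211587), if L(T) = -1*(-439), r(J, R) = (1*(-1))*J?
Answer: -544778184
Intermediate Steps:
r(J, R) = -J
L(T) = 439
(L(-451) + r(-435, -601))*(-411729 - 211587) = (439 - 1*(-435))*(-411729 - 211587) = (439 + 435)*(-623316) = 874*(-623316) = -544778184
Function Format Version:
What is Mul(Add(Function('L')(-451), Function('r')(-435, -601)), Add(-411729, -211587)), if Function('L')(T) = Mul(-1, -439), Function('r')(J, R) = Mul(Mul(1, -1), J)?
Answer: -544778184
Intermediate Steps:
Function('r')(J, R) = Mul(-1, J)
Function('L')(T) = 439
Mul(Add(Function('L')(-451), Function('r')(-435, -601)), Add(-411729, -211587)) = Mul(Add(439, Mul(-1, -435)), Add(-411729, -211587)) = Mul(Add(439, 435), -623316) = Mul(874, -623316) = -544778184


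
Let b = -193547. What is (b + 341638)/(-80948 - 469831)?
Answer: -148091/550779 ≈ -0.26888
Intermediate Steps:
(b + 341638)/(-80948 - 469831) = (-193547 + 341638)/(-80948 - 469831) = 148091/(-550779) = 148091*(-1/550779) = -148091/550779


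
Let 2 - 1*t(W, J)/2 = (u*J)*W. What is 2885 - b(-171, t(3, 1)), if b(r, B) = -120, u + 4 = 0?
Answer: 3005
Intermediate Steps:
u = -4 (u = -4 + 0 = -4)
t(W, J) = 4 + 8*J*W (t(W, J) = 4 - 2*(-4*J)*W = 4 - (-8)*J*W = 4 + 8*J*W)
2885 - b(-171, t(3, 1)) = 2885 - 1*(-120) = 2885 + 120 = 3005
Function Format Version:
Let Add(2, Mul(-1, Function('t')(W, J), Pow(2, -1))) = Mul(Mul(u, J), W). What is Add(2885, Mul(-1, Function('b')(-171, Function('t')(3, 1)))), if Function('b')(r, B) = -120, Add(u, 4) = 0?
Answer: 3005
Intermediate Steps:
u = -4 (u = Add(-4, 0) = -4)
Function('t')(W, J) = Add(4, Mul(8, J, W)) (Function('t')(W, J) = Add(4, Mul(-2, Mul(Mul(-4, J), W))) = Add(4, Mul(-2, Mul(-4, J, W))) = Add(4, Mul(8, J, W)))
Add(2885, Mul(-1, Function('b')(-171, Function('t')(3, 1)))) = Add(2885, Mul(-1, -120)) = Add(2885, 120) = 3005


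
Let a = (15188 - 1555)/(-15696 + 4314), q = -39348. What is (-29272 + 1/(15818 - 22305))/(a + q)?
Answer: 2161299126630/2905349355103 ≈ 0.74390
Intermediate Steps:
a = -13633/11382 (a = 13633/(-11382) = 13633*(-1/11382) = -13633/11382 ≈ -1.1978)
(-29272 + 1/(15818 - 22305))/(a + q) = (-29272 + 1/(15818 - 22305))/(-13633/11382 - 39348) = (-29272 + 1/(-6487))/(-447872569/11382) = (-29272 - 1/6487)*(-11382/447872569) = -189887465/6487*(-11382/447872569) = 2161299126630/2905349355103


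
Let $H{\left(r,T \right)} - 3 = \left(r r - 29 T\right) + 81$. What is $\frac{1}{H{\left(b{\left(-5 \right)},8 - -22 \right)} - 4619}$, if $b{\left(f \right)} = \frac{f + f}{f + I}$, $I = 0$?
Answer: $- \frac{1}{5401} \approx -0.00018515$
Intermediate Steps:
$b{\left(f \right)} = 2$ ($b{\left(f \right)} = \frac{f + f}{f + 0} = \frac{2 f}{f} = 2$)
$H{\left(r,T \right)} = 84 + r^{2} - 29 T$ ($H{\left(r,T \right)} = 3 - \left(-81 + 29 T - r r\right) = 3 - \left(-81 - r^{2} + 29 T\right) = 3 + \left(81 + r^{2} - 29 T\right) = 84 + r^{2} - 29 T$)
$\frac{1}{H{\left(b{\left(-5 \right)},8 - -22 \right)} - 4619} = \frac{1}{\left(84 + 2^{2} - 29 \left(8 - -22\right)\right) - 4619} = \frac{1}{\left(84 + 4 - 29 \left(8 + 22\right)\right) - 4619} = \frac{1}{\left(84 + 4 - 870\right) - 4619} = \frac{1}{-782 - 4619} = \frac{1}{-5401} = - \frac{1}{5401}$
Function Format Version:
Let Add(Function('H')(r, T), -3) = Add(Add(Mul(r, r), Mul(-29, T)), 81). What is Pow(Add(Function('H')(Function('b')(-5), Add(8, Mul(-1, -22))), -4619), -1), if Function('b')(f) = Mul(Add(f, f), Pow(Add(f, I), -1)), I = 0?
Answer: Rational(-1, 5401) ≈ -0.00018515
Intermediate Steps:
Function('b')(f) = 2 (Function('b')(f) = Mul(Add(f, f), Pow(Add(f, 0), -1)) = Mul(Mul(2, f), Pow(f, -1)) = 2)
Function('H')(r, T) = Add(84, Pow(r, 2), Mul(-29, T)) (Function('H')(r, T) = Add(3, Add(Add(Mul(r, r), Mul(-29, T)), 81)) = Add(3, Add(Add(Pow(r, 2), Mul(-29, T)), 81)) = Add(3, Add(81, Pow(r, 2), Mul(-29, T))) = Add(84, Pow(r, 2), Mul(-29, T)))
Pow(Add(Function('H')(Function('b')(-5), Add(8, Mul(-1, -22))), -4619), -1) = Pow(Add(Add(84, Pow(2, 2), Mul(-29, Add(8, Mul(-1, -22)))), -4619), -1) = Pow(Add(Add(84, 4, Mul(-29, Add(8, 22))), -4619), -1) = Pow(Add(Add(84, 4, Mul(-29, 30)), -4619), -1) = Pow(Add(Add(84, 4, -870), -4619), -1) = Pow(Add(-782, -4619), -1) = Pow(-5401, -1) = Rational(-1, 5401)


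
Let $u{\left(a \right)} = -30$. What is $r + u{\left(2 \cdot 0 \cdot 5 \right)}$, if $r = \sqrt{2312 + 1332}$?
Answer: $-30 + 2 \sqrt{911} \approx 30.366$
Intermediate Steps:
$r = 2 \sqrt{911}$ ($r = \sqrt{3644} = 2 \sqrt{911} \approx 60.366$)
$r + u{\left(2 \cdot 0 \cdot 5 \right)} = 2 \sqrt{911} - 30 = -30 + 2 \sqrt{911}$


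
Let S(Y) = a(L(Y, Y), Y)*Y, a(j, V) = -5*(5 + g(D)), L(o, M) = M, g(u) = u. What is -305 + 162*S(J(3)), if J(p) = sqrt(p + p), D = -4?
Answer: -305 - 810*sqrt(6) ≈ -2289.1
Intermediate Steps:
a(j, V) = -5 (a(j, V) = -5*(5 - 4) = -5*1 = -5)
J(p) = sqrt(2)*sqrt(p) (J(p) = sqrt(2*p) = sqrt(2)*sqrt(p))
S(Y) = -5*Y
-305 + 162*S(J(3)) = -305 + 162*(-5*sqrt(2)*sqrt(3)) = -305 + 162*(-5*sqrt(6)) = -305 - 810*sqrt(6)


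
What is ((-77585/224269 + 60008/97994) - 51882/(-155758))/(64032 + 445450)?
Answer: 19732552928387/16769287081909096879 ≈ 1.1767e-6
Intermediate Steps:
((-77585/224269 + 60008/97994) - 51882/(-155758))/(64032 + 445450) = ((-77585*1/224269 + 60008*(1/97994)) - 51882*(-1/155758))/509482 = ((-77585/224269 + 2308/3769) + 25941/77879)*(1/509482) = (225194987/845269861 + 25941/77879)*(1/509482) = (39465105856774/65828771504819)*(1/509482) = 19732552928387/16769287081909096879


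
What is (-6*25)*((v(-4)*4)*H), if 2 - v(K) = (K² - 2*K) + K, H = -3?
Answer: -32400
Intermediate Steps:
v(K) = 2 + K - K² (v(K) = 2 - ((K² - 2*K) + K) = 2 - (K² - K) = 2 + (K - K²) = 2 + K - K²)
(-6*25)*((v(-4)*4)*H) = (-6*25)*(((2 - 4 - 1*(-4)²)*4)*(-3)) = -150*(2 - 4 - 1*16)*4*(-3) = -150*(2 - 4 - 16)*4*(-3) = -150*(-18*4)*(-3) = -(-10800)*(-3) = -150*216 = -32400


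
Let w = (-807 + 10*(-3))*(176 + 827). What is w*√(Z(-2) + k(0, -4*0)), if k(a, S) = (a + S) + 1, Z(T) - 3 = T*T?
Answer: -1679022*√2 ≈ -2.3745e+6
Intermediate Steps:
Z(T) = 3 + T² (Z(T) = 3 + T*T = 3 + T²)
k(a, S) = 1 + S + a (k(a, S) = (S + a) + 1 = 1 + S + a)
w = -839511 (w = (-807 - 30)*1003 = -837*1003 = -839511)
w*√(Z(-2) + k(0, -4*0)) = -839511*√((3 + (-2)²) + (1 - 4*0 + 0)) = -839511*√((3 + 4) + (1 + 0 + 0)) = -839511*√(7 + 1) = -1679022*√2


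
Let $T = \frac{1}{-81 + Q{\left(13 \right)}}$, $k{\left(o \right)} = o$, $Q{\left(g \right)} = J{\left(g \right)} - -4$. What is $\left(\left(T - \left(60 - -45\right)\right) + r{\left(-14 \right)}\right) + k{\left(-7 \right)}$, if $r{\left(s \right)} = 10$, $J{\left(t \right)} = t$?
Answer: $- \frac{6529}{64} \approx -102.02$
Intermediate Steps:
$Q{\left(g \right)} = 4 + g$ ($Q{\left(g \right)} = g - -4 = g + 4 = 4 + g$)
$T = - \frac{1}{64}$ ($T = \frac{1}{-81 + \left(4 + 13\right)} = \frac{1}{-81 + 17} = \frac{1}{-64} = - \frac{1}{64} \approx -0.015625$)
$\left(\left(T - \left(60 - -45\right)\right) + r{\left(-14 \right)}\right) + k{\left(-7 \right)} = \left(\left(- \frac{1}{64} - \left(60 - -45\right)\right) + 10\right) - 7 = \left(\left(- \frac{1}{64} - \left(60 + 45\right)\right) + 10\right) - 7 = \left(\left(- \frac{1}{64} - 105\right) + 10\right) - 7 = \left(- \frac{6721}{64} + 10\right) - 7 = - \frac{6081}{64} - 7 = - \frac{6529}{64}$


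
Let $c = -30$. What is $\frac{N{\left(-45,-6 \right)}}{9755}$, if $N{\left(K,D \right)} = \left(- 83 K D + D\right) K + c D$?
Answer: $\frac{201780}{1951} \approx 103.42$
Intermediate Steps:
$N{\left(K,D \right)} = - 30 D + K \left(D - 83 D K\right)$ ($N{\left(K,D \right)} = \left(- 83 K D + D\right) K - 30 D = \left(- 83 D K + D\right) K - 30 D = \left(D - 83 D K\right) K - 30 D = K \left(D - 83 D K\right) - 30 D = - 30 D + K \left(D - 83 D K\right)$)
$\frac{N{\left(-45,-6 \right)}}{9755} = \frac{\left(-6\right) \left(-30 - 45 - 83 \left(-45\right)^{2}\right)}{9755} = - 6 \left(-30 - 45 - 168075\right) \frac{1}{9755} = \left(-6\right) \left(-168150\right) \frac{1}{9755} = 1008900 \cdot \frac{1}{9755} = \frac{201780}{1951}$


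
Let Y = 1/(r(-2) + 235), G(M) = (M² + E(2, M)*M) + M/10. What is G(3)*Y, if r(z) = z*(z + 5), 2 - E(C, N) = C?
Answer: 93/2290 ≈ 0.040611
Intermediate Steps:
E(C, N) = 2 - C
r(z) = z*(5 + z)
G(M) = M² + M/10 (G(M) = (M² + (2 - 1*2)*M) + M/10 = (M² + (2 - 2)*M) + M*(⅒) = (M² + 0*M) + M/10 = (M² + 0) + M/10 = M² + M/10)
Y = 1/229 (Y = 1/(-2*(5 - 2) + 235) = 1/(-2*3 + 235) = 1/(-6 + 235) = 1/229 ≈ 0.0043668)
G(3)*Y = (3*(⅒ + 3))*(1/229) = (3*(31/10))*(1/229) = (93/10)*(1/229) = 93/2290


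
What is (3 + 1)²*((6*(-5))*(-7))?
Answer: 3360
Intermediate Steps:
(3 + 1)²*((6*(-5))*(-7)) = 4²*(-30*(-7)) = 16*210 = 3360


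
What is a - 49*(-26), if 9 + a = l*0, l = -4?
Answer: 1265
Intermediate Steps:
a = -9 (a = -9 - 4*0 = -9 + 0 = -9)
a - 49*(-26) = -9 - 49*(-26) = -9 + 1274 = 1265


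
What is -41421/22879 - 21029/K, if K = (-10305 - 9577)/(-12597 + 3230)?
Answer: -4507497905519/454880278 ≈ -9909.2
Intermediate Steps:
K = 19882/9367 (K = -19882/(-9367) = -19882*(-1/9367) = 19882/9367 ≈ 2.1226)
-41421/22879 - 21029/K = -41421/22879 - 21029/19882/9367 = -41421*1/22879 - 21029*9367/19882 = -41421/22879 - 196978643/19882 = -4507497905519/454880278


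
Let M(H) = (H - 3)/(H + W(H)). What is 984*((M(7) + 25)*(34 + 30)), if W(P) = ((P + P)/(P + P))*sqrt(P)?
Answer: 1616384 - 41984*sqrt(7)/7 ≈ 1.6005e+6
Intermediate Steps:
W(P) = sqrt(P) (W(P) = ((2*P)/((2*P)))*sqrt(P) = ((2*P)*(1/(2*P)))*sqrt(P) = 1*sqrt(P) = sqrt(P))
M(H) = (-3 + H)/(H + sqrt(H)) (M(H) = (H - 3)/(H + sqrt(H)) = (-3 + H)/(H + sqrt(H)))
984*((M(7) + 25)*(34 + 30)) = 984*(((-3 + 7)/(7 + sqrt(7)) + 25)*(34 + 30)) = 984*((4/(7 + sqrt(7)) + 25)*64) = 984*((25 + 4/(7 + sqrt(7)))*64) = 984*(1600 + 256/(7 + sqrt(7))) = 1574400 + 251904/(7 + sqrt(7))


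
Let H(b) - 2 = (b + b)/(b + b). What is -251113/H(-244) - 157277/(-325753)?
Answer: -81800341258/977259 ≈ -83704.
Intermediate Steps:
H(b) = 3 (H(b) = 2 + (b + b)/(b + b) = 2 + (2*b)/((2*b)) = 2 + (2*b)*(1/(2*b)) = 2 + 1 = 3)
-251113/H(-244) - 157277/(-325753) = -251113/3 - 157277/(-325753) = -251113*⅓ - 157277*(-1/325753) = -251113/3 + 157277/325753 = -81800341258/977259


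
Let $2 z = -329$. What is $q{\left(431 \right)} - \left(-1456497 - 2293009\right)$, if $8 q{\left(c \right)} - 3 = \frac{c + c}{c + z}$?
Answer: $\frac{15987896907}{4264} \approx 3.7495 \cdot 10^{6}$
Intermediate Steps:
$z = - \frac{329}{2}$ ($z = \frac{1}{2} \left(-329\right) = - \frac{329}{2} \approx -164.5$)
$q{\left(c \right)} = \frac{3}{8} + \frac{c}{4 \left(- \frac{329}{2} + c\right)}$ ($q{\left(c \right)} = \frac{3}{8} + \frac{\left(c + c\right) \frac{1}{c - \frac{329}{2}}}{8} = \frac{3}{8} + \frac{2 c \frac{1}{- \frac{329}{2} + c}}{8} = \frac{3}{8} + \frac{c}{4 \left(- \frac{329}{2} + c\right)}$)
$q{\left(431 \right)} - \left(-1456497 - 2293009\right) = \frac{-987 + 10 \cdot 431}{8 \left(-329 + 2 \cdot 431\right)} - \left(-1456497 - 2293009\right) = \frac{-987 + 4310}{8 \left(-329 + 862\right)} - -3749506 = \frac{1}{8} \cdot \frac{1}{533} \cdot 3323 + 3749506 = \frac{3323}{4264} + 3749506 = \frac{15987896907}{4264}$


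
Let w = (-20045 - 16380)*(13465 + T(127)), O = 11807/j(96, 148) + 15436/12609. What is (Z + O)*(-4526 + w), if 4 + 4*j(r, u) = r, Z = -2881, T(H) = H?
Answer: 113257615064744392/96669 ≈ 1.1716e+12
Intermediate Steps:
j(r, u) = -1 + r/4
O = 149229491/290007 (O = 11807/(-1 + (¼)*96) + 15436/12609 = 11807/(-1 + 24) + 15436*(1/12609) = 11807/23 + 15436/12609 = 149229491/290007 ≈ 514.57)
w = -495088600 (w = (-20045 - 16380)*(13465 + 127) = -36425*13592 = -495088600)
(Z + O)*(-4526 + w) = (-2881 + 149229491/290007)*(-4526 - 495088600) = -686280676/290007*(-495093126) = 113257615064744392/96669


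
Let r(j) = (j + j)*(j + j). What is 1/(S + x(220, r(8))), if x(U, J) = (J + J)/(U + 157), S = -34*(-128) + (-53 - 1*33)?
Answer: 377/1608794 ≈ 0.00023434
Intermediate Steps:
r(j) = 4*j² (r(j) = (2*j)*(2*j) = 4*j²)
S = 4266 (S = 4352 + (-53 - 33) = 4352 - 86 = 4266)
x(U, J) = 2*J/(157 + U) (x(U, J) = (2*J)/(157 + U) = 2*J/(157 + U))
1/(S + x(220, r(8))) = 1/(4266 + 2*(4*8²)/(157 + 220)) = 1/(4266 + 2*(4*64)/377) = 1/(4266 + 2*256*(1/377)) = 1/(4266 + 512/377) = 1/(1608794/377) = 377/1608794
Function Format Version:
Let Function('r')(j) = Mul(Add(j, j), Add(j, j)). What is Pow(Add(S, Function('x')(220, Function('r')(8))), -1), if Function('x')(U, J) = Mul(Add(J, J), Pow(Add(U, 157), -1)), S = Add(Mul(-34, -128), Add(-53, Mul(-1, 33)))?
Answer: Rational(377, 1608794) ≈ 0.00023434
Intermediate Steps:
Function('r')(j) = Mul(4, Pow(j, 2)) (Function('r')(j) = Mul(Mul(2, j), Mul(2, j)) = Mul(4, Pow(j, 2)))
S = 4266 (S = Add(4352, Add(-53, -33)) = Add(4352, -86) = 4266)
Function('x')(U, J) = Mul(2, J, Pow(Add(157, U), -1)) (Function('x')(U, J) = Mul(Mul(2, J), Pow(Add(157, U), -1)) = Mul(2, J, Pow(Add(157, U), -1)))
Pow(Add(S, Function('x')(220, Function('r')(8))), -1) = Pow(Add(4266, Mul(2, Mul(4, Pow(8, 2)), Pow(Add(157, 220), -1))), -1) = Pow(Add(4266, Mul(2, Mul(4, 64), Pow(377, -1))), -1) = Pow(Add(4266, Mul(2, 256, Rational(1, 377))), -1) = Pow(Add(4266, Rational(512, 377)), -1) = Pow(Rational(1608794, 377), -1) = Rational(377, 1608794)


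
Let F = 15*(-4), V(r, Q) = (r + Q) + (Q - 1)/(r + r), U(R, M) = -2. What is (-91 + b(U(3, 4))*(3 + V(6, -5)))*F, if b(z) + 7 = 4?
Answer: 6090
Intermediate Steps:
b(z) = -3 (b(z) = -7 + 4 = -3)
V(r, Q) = Q + r + (-1 + Q)/(2*r) (V(r, Q) = (Q + r) + (-1 + Q)/((2*r)) = (Q + r) + (-1 + Q)*(1/(2*r)) = (Q + r) + (-1 + Q)/(2*r) = Q + r + (-1 + Q)/(2*r))
F = -60
(-91 + b(U(3, 4))*(3 + V(6, -5)))*F = (-91 - 3*(3 + (1/2)*(-1 - 5 + 2*6*(-5 + 6))/6))*(-60) = (-91 - 3*(3 + (1/2)*(1/6)*(-1 - 5 + 2*6*1)))*(-60) = (-91 - 3*(3 + (1/2)*(1/6)*(-1 - 5 + 12)))*(-60) = (-91 - 3*(3 + (1/2)*(1/6)*6))*(-60) = (-91 - 3*(3 + 1/2))*(-60) = (-91 - 3*7/2)*(-60) = (-91 - 21/2)*(-60) = -203/2*(-60) = 6090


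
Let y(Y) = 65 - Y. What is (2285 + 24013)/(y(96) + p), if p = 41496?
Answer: 26298/41465 ≈ 0.63422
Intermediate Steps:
(2285 + 24013)/(y(96) + p) = (2285 + 24013)/((65 - 1*96) + 41496) = 26298/((65 - 96) + 41496) = 26298/(-31 + 41496) = 26298/41465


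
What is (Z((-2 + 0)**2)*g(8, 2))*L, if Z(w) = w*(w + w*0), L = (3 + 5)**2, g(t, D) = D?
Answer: 2048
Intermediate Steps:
L = 64 (L = 8**2 = 64)
Z(w) = w**2 (Z(w) = w*(w + 0) = w*w = w**2)
(Z((-2 + 0)**2)*g(8, 2))*L = (((-2 + 0)**2)**2*2)*64 = (((-2)**2)**2*2)*64 = (4**2*2)*64 = (16*2)*64 = 32*64 = 2048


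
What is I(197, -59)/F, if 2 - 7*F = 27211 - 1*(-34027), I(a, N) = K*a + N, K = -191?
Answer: 6281/1458 ≈ 4.3080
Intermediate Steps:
I(a, N) = N - 191*a (I(a, N) = -191*a + N = N - 191*a)
F = -8748 (F = 2/7 - (27211 - 1*(-34027))/7 = 2/7 - (27211 + 34027)/7 = 2/7 - ⅐*61238 = 2/7 - 61238/7 = -8748)
I(197, -59)/F = (-59 - 191*197)/(-8748) = (-59 - 37627)*(-1/8748) = -37686*(-1/8748) = 6281/1458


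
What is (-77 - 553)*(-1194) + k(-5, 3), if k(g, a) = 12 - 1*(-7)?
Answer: 752239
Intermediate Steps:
k(g, a) = 19 (k(g, a) = 12 + 7 = 19)
(-77 - 553)*(-1194) + k(-5, 3) = (-77 - 553)*(-1194) + 19 = -630*(-1194) + 19 = 752220 + 19 = 752239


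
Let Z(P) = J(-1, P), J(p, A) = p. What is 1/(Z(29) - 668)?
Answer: -1/669 ≈ -0.0014948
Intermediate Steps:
Z(P) = -1
1/(Z(29) - 668) = 1/(-1 - 668) = 1/(-669) = -1/669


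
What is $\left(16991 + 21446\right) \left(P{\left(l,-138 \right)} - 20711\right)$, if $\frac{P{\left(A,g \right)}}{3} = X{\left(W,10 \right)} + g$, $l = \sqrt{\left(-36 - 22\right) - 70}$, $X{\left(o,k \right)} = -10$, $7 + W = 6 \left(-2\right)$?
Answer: $-813134735$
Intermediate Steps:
$W = -19$ ($W = -7 + 6 \left(-2\right) = -7 - 12 = -19$)
$l = 8 i \sqrt{2}$ ($l = \sqrt{\left(-36 - 22\right) - 70} = \sqrt{-58 - 70} = \sqrt{-128} = 8 i \sqrt{2} \approx 11.314 i$)
$P{\left(A,g \right)} = -30 + 3 g$ ($P{\left(A,g \right)} = 3 \left(-10 + g\right) = -30 + 3 g$)
$\left(16991 + 21446\right) \left(P{\left(l,-138 \right)} - 20711\right) = \left(16991 + 21446\right) \left(\left(-30 + 3 \left(-138\right)\right) - 20711\right) = 38437 \left(\left(-30 - 414\right) - 20711\right) = 38437 \left(-444 - 20711\right) = 38437 \left(-21155\right) = -813134735$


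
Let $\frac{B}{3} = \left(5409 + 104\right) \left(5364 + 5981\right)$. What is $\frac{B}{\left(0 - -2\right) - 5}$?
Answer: $-62544985$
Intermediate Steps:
$B = 187634955$ ($B = 3 \left(5409 + 104\right) \left(5364 + 5981\right) = 3 \cdot 5513 \cdot 11345 = 3 \cdot 62544985 = 187634955$)
$\frac{B}{\left(0 - -2\right) - 5} = \frac{187634955}{\left(0 - -2\right) - 5} = \frac{187634955}{\left(0 + 2\right) - 5} = \frac{187634955}{2 - 5} = \frac{187634955}{-3} = 187634955 \left(- \frac{1}{3}\right) = -62544985$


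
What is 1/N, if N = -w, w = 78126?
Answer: -1/78126 ≈ -1.2800e-5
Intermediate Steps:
N = -78126 (N = -1*78126 = -78126)
1/N = 1/(-78126) = -1/78126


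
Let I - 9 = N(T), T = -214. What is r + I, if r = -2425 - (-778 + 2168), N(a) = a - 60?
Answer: -4080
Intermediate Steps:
N(a) = -60 + a
I = -265 (I = 9 + (-60 - 214) = 9 - 274 = -265)
r = -3815 (r = -2425 - 1*1390 = -2425 - 1390 = -3815)
r + I = -3815 - 265 = -4080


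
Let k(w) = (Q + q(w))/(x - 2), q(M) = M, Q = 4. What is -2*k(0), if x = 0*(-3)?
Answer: 4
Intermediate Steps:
x = 0
k(w) = -2 - w/2 (k(w) = (4 + w)/(0 - 2) = (4 + w)/(-2) = (4 + w)*(-½) = -2 - w/2)
-2*k(0) = -2*(-2 - ½*0) = -2*(-2 + 0) = -2*(-2) = 4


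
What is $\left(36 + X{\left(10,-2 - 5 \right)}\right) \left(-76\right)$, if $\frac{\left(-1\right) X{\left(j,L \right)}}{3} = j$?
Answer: $-456$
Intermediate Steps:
$X{\left(j,L \right)} = - 3 j$
$\left(36 + X{\left(10,-2 - 5 \right)}\right) \left(-76\right) = \left(36 - 30\right) \left(-76\right) = 6 \left(-76\right) = -456$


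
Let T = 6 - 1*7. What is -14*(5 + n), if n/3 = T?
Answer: -28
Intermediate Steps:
T = -1 (T = 6 - 7 = -1)
n = -3 (n = 3*(-1) = -3)
-14*(5 + n) = -14*(5 - 3) = -14*2 = -28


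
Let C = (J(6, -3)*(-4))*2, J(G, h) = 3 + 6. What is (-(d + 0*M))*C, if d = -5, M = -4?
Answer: -360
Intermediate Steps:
J(G, h) = 9
C = -72 (C = (9*(-4))*2 = -36*2 = -72)
(-(d + 0*M))*C = -(-5 + 0*(-4))*(-72) = -(-5 + 0)*(-72) = -1*(-5)*(-72) = 5*(-72) = -360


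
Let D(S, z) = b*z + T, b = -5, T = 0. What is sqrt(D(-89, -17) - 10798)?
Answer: I*sqrt(10713) ≈ 103.5*I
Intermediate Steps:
D(S, z) = -5*z (D(S, z) = -5*z + 0 = -5*z)
sqrt(D(-89, -17) - 10798) = sqrt(-5*(-17) - 10798) = sqrt(85 - 10798) = sqrt(-10713) = I*sqrt(10713)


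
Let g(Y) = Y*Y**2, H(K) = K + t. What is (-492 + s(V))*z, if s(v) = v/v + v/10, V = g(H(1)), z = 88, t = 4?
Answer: -42108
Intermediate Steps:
H(K) = 4 + K (H(K) = K + 4 = 4 + K)
g(Y) = Y**3
V = 125 (V = (4 + 1)**3 = 5**3 = 125)
s(v) = 1 + v/10 (s(v) = 1 + v*(1/10) = 1 + v/10)
(-492 + s(V))*z = (-492 + (1 + (1/10)*125))*88 = (-492 + (1 + 25/2))*88 = (-492 + 27/2)*88 = -957/2*88 = -42108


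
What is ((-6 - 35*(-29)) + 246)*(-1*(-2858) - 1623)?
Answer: 1549925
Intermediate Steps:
((-6 - 35*(-29)) + 246)*(-1*(-2858) - 1623) = ((-6 + 1015) + 246)*(2858 - 1623) = (1009 + 246)*1235 = 1255*1235 = 1549925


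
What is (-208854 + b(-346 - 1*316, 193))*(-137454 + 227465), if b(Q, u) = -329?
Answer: -18828771013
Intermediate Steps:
(-208854 + b(-346 - 1*316, 193))*(-137454 + 227465) = (-208854 - 329)*(-137454 + 227465) = -209183*90011 = -18828771013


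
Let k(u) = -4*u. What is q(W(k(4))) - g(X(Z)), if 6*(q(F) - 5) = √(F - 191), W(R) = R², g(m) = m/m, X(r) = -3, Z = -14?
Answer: 4 + √65/6 ≈ 5.3437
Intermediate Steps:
g(m) = 1
q(F) = 5 + √(-191 + F)/6 (q(F) = 5 + √(F - 191)/6 = 5 + √(-191 + F)/6)
q(W(k(4))) - g(X(Z)) = (5 + √(-191 + (-4*4)²)/6) - 1*1 = (5 + √(-191 + (-16)²)/6) - 1 = (5 + √(-191 + 256)/6) - 1 = (5 + √65/6) - 1 = 4 + √65/6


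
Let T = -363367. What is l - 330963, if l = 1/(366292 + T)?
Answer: -968066774/2925 ≈ -3.3096e+5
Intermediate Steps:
l = 1/2925 (l = 1/(366292 - 363367) = 1/2925 ≈ 0.00034188)
l - 330963 = 1/2925 - 330963 = -968066774/2925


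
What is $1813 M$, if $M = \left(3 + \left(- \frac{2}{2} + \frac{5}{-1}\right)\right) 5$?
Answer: $-27195$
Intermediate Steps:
$M = -15$ ($M = \left(3 + \left(\left(-2\right) \frac{1}{2} + 5 \left(-1\right)\right)\right) 5 = \left(3 - 6\right) 5 = \left(-3\right) 5 = -15$)
$1813 M = 1813 \left(-15\right) = -27195$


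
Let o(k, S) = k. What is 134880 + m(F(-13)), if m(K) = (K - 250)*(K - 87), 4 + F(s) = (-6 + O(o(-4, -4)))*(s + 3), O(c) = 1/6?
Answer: 1271446/9 ≈ 1.4127e+5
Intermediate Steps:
O(c) = ⅙
F(s) = -43/2 - 35*s/6 (F(s) = -4 + (-6 + ⅙)*(s + 3) = -4 - 35*(3 + s)/6 = -4 + (-35/2 - 35*s/6) = -43/2 - 35*s/6)
m(K) = (-250 + K)*(-87 + K)
134880 + m(F(-13)) = 134880 + (21750 + (-43/2 - 35/6*(-13))² - 337*(-43/2 - 35/6*(-13))) = 134880 + (21750 + (-43/2 + 455/6)² - 337*(-43/2 + 455/6)) = 134880 + (21750 + (163/3)² - 337*163/3) = 134880 + (21750 + 26569/9 - 54931/3) = 134880 + 57526/9 = 1271446/9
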